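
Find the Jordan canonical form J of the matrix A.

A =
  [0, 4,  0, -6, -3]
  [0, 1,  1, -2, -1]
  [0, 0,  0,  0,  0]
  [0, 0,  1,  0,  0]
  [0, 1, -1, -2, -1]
J_3(0) ⊕ J_2(0)

The characteristic polynomial is
  det(x·I − A) = x^5

Eigenvalues and multiplicities (the geometric multiplicity of λ is n − rank(A − λI), which equals the number of Jordan blocks for λ):
  λ = 0: algebraic multiplicity = 5, geometric multiplicity = 2

Determining the block sizes for each eigenvalue:
  λ = 0: with am = 5 and gm = 2, the partition is not yet determined (e.g. several partitions of 5 into 2 parts exist). Let N = A − (0)·I. Computing rank(N^1) = 3, rank(N^2) = 1, rank(N^3) = 0; the number of blocks of size ≥ j is rank(N^{j−1}) − rank(N^j), giving [2, 2, 1]. So we have 1 block(s) of size 3, 1 block(s) of size 2 → block sizes [3, 2]

Assembling the blocks gives a Jordan form
J =
  [0, 1, 0, 0, 0]
  [0, 0, 1, 0, 0]
  [0, 0, 0, 0, 0]
  [0, 0, 0, 0, 1]
  [0, 0, 0, 0, 0]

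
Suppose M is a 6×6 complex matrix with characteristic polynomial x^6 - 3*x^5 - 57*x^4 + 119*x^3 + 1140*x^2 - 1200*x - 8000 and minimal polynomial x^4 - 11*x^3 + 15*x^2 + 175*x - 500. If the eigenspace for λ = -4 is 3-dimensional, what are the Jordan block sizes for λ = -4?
Block sizes for λ = -4: [1, 1, 1]

Step 1 — from the characteristic polynomial, algebraic multiplicity of λ = -4 is 3. From dim ker(M − (-4)·I) = 3, there are exactly 3 Jordan blocks for λ = -4.
Step 2 — from the minimal polynomial, the factor (x + 4) tells us the largest block for λ = -4 has size 1.
Step 3 — with total size 3, 3 blocks, and largest block 1, the block sizes (in nonincreasing order) are [1, 1, 1].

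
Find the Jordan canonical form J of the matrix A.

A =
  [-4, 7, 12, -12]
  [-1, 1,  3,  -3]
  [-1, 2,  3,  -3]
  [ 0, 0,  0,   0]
J_3(0) ⊕ J_1(0)

The characteristic polynomial is
  det(x·I − A) = x^4

Eigenvalues and multiplicities (the geometric multiplicity of λ is n − rank(A − λI), which equals the number of Jordan blocks for λ):
  λ = 0: algebraic multiplicity = 4, geometric multiplicity = 2

Determining the block sizes for each eigenvalue:
  λ = 0: with am = 4 and gm = 2, the partition is not yet determined (e.g. several partitions of 4 into 2 parts exist). Let N = A − (0)·I. Computing rank(N^1) = 2, rank(N^2) = 1, rank(N^3) = 0; the number of blocks of size ≥ j is rank(N^{j−1}) − rank(N^j), giving [2, 1, 1]. So we have 1 block(s) of size 3, 1 block(s) of size 1 → block sizes [3, 1]

Assembling the blocks gives a Jordan form
J =
  [0, 1, 0, 0]
  [0, 0, 1, 0]
  [0, 0, 0, 0]
  [0, 0, 0, 0]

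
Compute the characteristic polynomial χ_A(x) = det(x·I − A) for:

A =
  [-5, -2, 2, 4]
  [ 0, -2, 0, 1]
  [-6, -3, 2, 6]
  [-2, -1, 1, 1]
x^4 + 4*x^3 + 6*x^2 + 4*x + 1

Expanding det(x·I − A) (e.g. by cofactor expansion or by noting that A is similar to its Jordan form J, which has the same characteristic polynomial as A) gives
  χ_A(x) = x^4 + 4*x^3 + 6*x^2 + 4*x + 1
which factors as (x + 1)^4. The eigenvalues (with algebraic multiplicities) are λ = -1 with multiplicity 4.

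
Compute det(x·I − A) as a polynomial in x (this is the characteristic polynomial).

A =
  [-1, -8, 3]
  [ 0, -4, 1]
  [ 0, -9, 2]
x^3 + 3*x^2 + 3*x + 1

Expanding det(x·I − A) (e.g. by cofactor expansion or by noting that A is similar to its Jordan form J, which has the same characteristic polynomial as A) gives
  χ_A(x) = x^3 + 3*x^2 + 3*x + 1
which factors as (x + 1)^3. The eigenvalues (with algebraic multiplicities) are λ = -1 with multiplicity 3.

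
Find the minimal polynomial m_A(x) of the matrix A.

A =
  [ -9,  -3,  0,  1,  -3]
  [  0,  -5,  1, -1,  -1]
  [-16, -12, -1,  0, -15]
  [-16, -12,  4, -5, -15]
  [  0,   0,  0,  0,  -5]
x^3 + 15*x^2 + 75*x + 125

The characteristic polynomial is χ_A(x) = (x + 5)^5, so the eigenvalues are known. The minimal polynomial is
  m_A(x) = Π_λ (x − λ)^{k_λ}
where k_λ is the size of the *largest* Jordan block for λ (equivalently, the smallest k with (A − λI)^k v = 0 for every generalised eigenvector v of λ).

  λ = -5: largest Jordan block has size 3, contributing (x + 5)^3

So m_A(x) = (x + 5)^3 = x^3 + 15*x^2 + 75*x + 125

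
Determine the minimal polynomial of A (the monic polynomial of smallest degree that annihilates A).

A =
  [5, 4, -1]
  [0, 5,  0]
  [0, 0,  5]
x^2 - 10*x + 25

The characteristic polynomial is χ_A(x) = (x - 5)^3, so the eigenvalues are known. The minimal polynomial is
  m_A(x) = Π_λ (x − λ)^{k_λ}
where k_λ is the size of the *largest* Jordan block for λ (equivalently, the smallest k with (A − λI)^k v = 0 for every generalised eigenvector v of λ).

  λ = 5: largest Jordan block has size 2, contributing (x − 5)^2

So m_A(x) = (x - 5)^2 = x^2 - 10*x + 25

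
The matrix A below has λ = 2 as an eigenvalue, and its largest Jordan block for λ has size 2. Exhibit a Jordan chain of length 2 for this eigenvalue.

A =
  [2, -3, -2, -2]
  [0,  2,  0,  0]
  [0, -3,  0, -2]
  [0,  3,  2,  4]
A Jordan chain for λ = 2 of length 2:
v_1 = (-3, 0, -3, 3)ᵀ
v_2 = (0, 1, 0, 0)ᵀ

Let N = A − (2)·I. We want v_2 with N^2 v_2 = 0 but N^1 v_2 ≠ 0; then v_{j-1} := N · v_j for j = 2, …, 2.

Pick v_2 = (0, 1, 0, 0)ᵀ.
Then v_1 = N · v_2 = (-3, 0, -3, 3)ᵀ.

Sanity check: (A − (2)·I) v_1 = (0, 0, 0, 0)ᵀ = 0. ✓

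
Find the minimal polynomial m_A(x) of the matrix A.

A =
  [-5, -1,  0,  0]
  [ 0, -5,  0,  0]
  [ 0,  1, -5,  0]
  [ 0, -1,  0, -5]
x^2 + 10*x + 25

The characteristic polynomial is χ_A(x) = (x + 5)^4, so the eigenvalues are known. The minimal polynomial is
  m_A(x) = Π_λ (x − λ)^{k_λ}
where k_λ is the size of the *largest* Jordan block for λ (equivalently, the smallest k with (A − λI)^k v = 0 for every generalised eigenvector v of λ).

  λ = -5: largest Jordan block has size 2, contributing (x + 5)^2

So m_A(x) = (x + 5)^2 = x^2 + 10*x + 25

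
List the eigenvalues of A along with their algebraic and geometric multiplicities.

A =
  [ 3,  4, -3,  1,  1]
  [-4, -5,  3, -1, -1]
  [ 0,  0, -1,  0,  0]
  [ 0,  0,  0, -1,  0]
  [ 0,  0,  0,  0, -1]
λ = -1: alg = 5, geom = 4

Step 1 — factor the characteristic polynomial to read off the algebraic multiplicities:
  χ_A(x) = (x + 1)^5

Step 2 — compute geometric multiplicities via the rank-nullity identity g(λ) = n − rank(A − λI):
  rank(A − (-1)·I) = 1, so dim ker(A − (-1)·I) = n − 1 = 4

Summary:
  λ = -1: algebraic multiplicity = 5, geometric multiplicity = 4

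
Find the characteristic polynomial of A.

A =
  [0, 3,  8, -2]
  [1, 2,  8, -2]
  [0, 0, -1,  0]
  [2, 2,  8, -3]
x^4 + 2*x^3 - 2*x - 1

Expanding det(x·I − A) (e.g. by cofactor expansion or by noting that A is similar to its Jordan form J, which has the same characteristic polynomial as A) gives
  χ_A(x) = x^4 + 2*x^3 - 2*x - 1
which factors as (x - 1)*(x + 1)^3. The eigenvalues (with algebraic multiplicities) are λ = -1 with multiplicity 3, λ = 1 with multiplicity 1.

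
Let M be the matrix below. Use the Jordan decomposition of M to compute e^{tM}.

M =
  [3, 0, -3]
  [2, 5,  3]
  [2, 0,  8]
e^{tM} =
  [-2*exp(6*t) + 3*exp(5*t), 0, -3*exp(6*t) + 3*exp(5*t)]
  [2*exp(6*t) - 2*exp(5*t), exp(5*t), 3*exp(6*t) - 3*exp(5*t)]
  [2*exp(6*t) - 2*exp(5*t), 0, 3*exp(6*t) - 2*exp(5*t)]

Strategy: write M = P · J · P⁻¹ where J is a Jordan canonical form, so e^{tM} = P · e^{tJ} · P⁻¹, and e^{tJ} can be computed block-by-block.

M has Jordan form
J =
  [5, 0, 0]
  [0, 5, 0]
  [0, 0, 6]
(up to reordering of blocks).

Per-block formulas:
  For a 1×1 block at λ = 5: exp(t · [5]) = [e^(5t)].
  For a 1×1 block at λ = 6: exp(t · [6]) = [e^(6t)].

After assembling e^{tJ} and conjugating by P, we get:

e^{tM} =
  [-2*exp(6*t) + 3*exp(5*t), 0, -3*exp(6*t) + 3*exp(5*t)]
  [2*exp(6*t) - 2*exp(5*t), exp(5*t), 3*exp(6*t) - 3*exp(5*t)]
  [2*exp(6*t) - 2*exp(5*t), 0, 3*exp(6*t) - 2*exp(5*t)]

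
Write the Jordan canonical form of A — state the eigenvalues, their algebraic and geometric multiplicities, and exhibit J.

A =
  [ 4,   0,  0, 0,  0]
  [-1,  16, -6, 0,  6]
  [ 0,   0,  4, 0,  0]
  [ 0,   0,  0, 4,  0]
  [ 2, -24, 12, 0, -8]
J_2(4) ⊕ J_1(4) ⊕ J_1(4) ⊕ J_1(4)

The characteristic polynomial is
  det(x·I − A) = x^5 - 20*x^4 + 160*x^3 - 640*x^2 + 1280*x - 1024 = (x - 4)^5

Eigenvalues and multiplicities (the geometric multiplicity of λ is n − rank(A − λI), which equals the number of Jordan blocks for λ):
  λ = 4: algebraic multiplicity = 5, geometric multiplicity = 4

Determining the block sizes for each eigenvalue:
  λ = 4: 4 blocks summing to 5 forces exactly one block of size 2 and the rest size 1 → block sizes [2, 1, 1, 1]

Assembling the blocks gives a Jordan form
J =
  [4, 1, 0, 0, 0]
  [0, 4, 0, 0, 0]
  [0, 0, 4, 0, 0]
  [0, 0, 0, 4, 0]
  [0, 0, 0, 0, 4]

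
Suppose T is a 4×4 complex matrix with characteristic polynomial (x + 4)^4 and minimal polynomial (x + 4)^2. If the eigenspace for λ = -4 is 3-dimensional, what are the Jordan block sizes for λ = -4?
Block sizes for λ = -4: [2, 1, 1]

Step 1 — from the characteristic polynomial, algebraic multiplicity of λ = -4 is 4. From dim ker(T − (-4)·I) = 3, there are exactly 3 Jordan blocks for λ = -4.
Step 2 — from the minimal polynomial, the factor (x + 4)^2 tells us the largest block for λ = -4 has size 2.
Step 3 — with total size 4, 3 blocks, and largest block 2, the block sizes (in nonincreasing order) are [2, 1, 1].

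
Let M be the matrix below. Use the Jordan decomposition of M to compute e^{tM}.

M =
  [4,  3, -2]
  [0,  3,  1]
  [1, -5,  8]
e^{tM} =
  [-t^2*exp(5*t)/2 - t*exp(5*t) + exp(5*t), t^2*exp(5*t)/2 + 3*t*exp(5*t), -t^2*exp(5*t)/2 - 2*t*exp(5*t)]
  [t^2*exp(5*t)/2, -t^2*exp(5*t)/2 - 2*t*exp(5*t) + exp(5*t), t^2*exp(5*t)/2 + t*exp(5*t)]
  [t^2*exp(5*t) + t*exp(5*t), -t^2*exp(5*t) - 5*t*exp(5*t), t^2*exp(5*t) + 3*t*exp(5*t) + exp(5*t)]

Strategy: write M = P · J · P⁻¹ where J is a Jordan canonical form, so e^{tM} = P · e^{tJ} · P⁻¹, and e^{tJ} can be computed block-by-block.

M has Jordan form
J =
  [5, 1, 0]
  [0, 5, 1]
  [0, 0, 5]
(up to reordering of blocks).

Per-block formulas:
  For a 3×3 Jordan block J_3(5): exp(t · J_3(5)) = e^(5t)·(I + t·N + (t^2/2)·N^2), where N is the 3×3 nilpotent shift.

After assembling e^{tJ} and conjugating by P, we get:

e^{tM} =
  [-t^2*exp(5*t)/2 - t*exp(5*t) + exp(5*t), t^2*exp(5*t)/2 + 3*t*exp(5*t), -t^2*exp(5*t)/2 - 2*t*exp(5*t)]
  [t^2*exp(5*t)/2, -t^2*exp(5*t)/2 - 2*t*exp(5*t) + exp(5*t), t^2*exp(5*t)/2 + t*exp(5*t)]
  [t^2*exp(5*t) + t*exp(5*t), -t^2*exp(5*t) - 5*t*exp(5*t), t^2*exp(5*t) + 3*t*exp(5*t) + exp(5*t)]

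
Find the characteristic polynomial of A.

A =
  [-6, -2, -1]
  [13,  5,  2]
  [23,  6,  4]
x^3 - 3*x^2 + 3*x - 1

Expanding det(x·I − A) (e.g. by cofactor expansion or by noting that A is similar to its Jordan form J, which has the same characteristic polynomial as A) gives
  χ_A(x) = x^3 - 3*x^2 + 3*x - 1
which factors as (x - 1)^3. The eigenvalues (with algebraic multiplicities) are λ = 1 with multiplicity 3.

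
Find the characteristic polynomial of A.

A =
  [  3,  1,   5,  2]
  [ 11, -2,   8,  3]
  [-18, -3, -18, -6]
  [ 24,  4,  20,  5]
x^4 + 12*x^3 + 54*x^2 + 108*x + 81

Expanding det(x·I − A) (e.g. by cofactor expansion or by noting that A is similar to its Jordan form J, which has the same characteristic polynomial as A) gives
  χ_A(x) = x^4 + 12*x^3 + 54*x^2 + 108*x + 81
which factors as (x + 3)^4. The eigenvalues (with algebraic multiplicities) are λ = -3 with multiplicity 4.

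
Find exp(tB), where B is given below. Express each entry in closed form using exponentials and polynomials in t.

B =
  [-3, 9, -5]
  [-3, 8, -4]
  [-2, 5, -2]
e^{tB} =
  [-t^2*exp(t)/2 - 4*t*exp(t) + exp(t), t^2*exp(t) + 9*t*exp(t), -t^2*exp(t)/2 - 5*t*exp(t)]
  [-t^2*exp(t)/2 - 3*t*exp(t), t^2*exp(t) + 7*t*exp(t) + exp(t), -t^2*exp(t)/2 - 4*t*exp(t)]
  [-t^2*exp(t)/2 - 2*t*exp(t), t^2*exp(t) + 5*t*exp(t), -t^2*exp(t)/2 - 3*t*exp(t) + exp(t)]

Strategy: write B = P · J · P⁻¹ where J is a Jordan canonical form, so e^{tB} = P · e^{tJ} · P⁻¹, and e^{tJ} can be computed block-by-block.

B has Jordan form
J =
  [1, 1, 0]
  [0, 1, 1]
  [0, 0, 1]
(up to reordering of blocks).

Per-block formulas:
  For a 3×3 Jordan block J_3(1): exp(t · J_3(1)) = e^(1t)·(I + t·N + (t^2/2)·N^2), where N is the 3×3 nilpotent shift.

After assembling e^{tJ} and conjugating by P, we get:

e^{tB} =
  [-t^2*exp(t)/2 - 4*t*exp(t) + exp(t), t^2*exp(t) + 9*t*exp(t), -t^2*exp(t)/2 - 5*t*exp(t)]
  [-t^2*exp(t)/2 - 3*t*exp(t), t^2*exp(t) + 7*t*exp(t) + exp(t), -t^2*exp(t)/2 - 4*t*exp(t)]
  [-t^2*exp(t)/2 - 2*t*exp(t), t^2*exp(t) + 5*t*exp(t), -t^2*exp(t)/2 - 3*t*exp(t) + exp(t)]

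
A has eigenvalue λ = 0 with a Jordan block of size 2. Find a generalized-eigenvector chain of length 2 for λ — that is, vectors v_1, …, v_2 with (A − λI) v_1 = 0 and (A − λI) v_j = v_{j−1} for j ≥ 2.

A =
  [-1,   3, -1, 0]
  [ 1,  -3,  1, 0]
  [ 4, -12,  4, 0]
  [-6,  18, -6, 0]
A Jordan chain for λ = 0 of length 2:
v_1 = (-1, 1, 4, -6)ᵀ
v_2 = (1, 0, 0, 0)ᵀ

Let N = A − (0)·I. We want v_2 with N^2 v_2 = 0 but N^1 v_2 ≠ 0; then v_{j-1} := N · v_j for j = 2, …, 2.

Pick v_2 = (1, 0, 0, 0)ᵀ.
Then v_1 = N · v_2 = (-1, 1, 4, -6)ᵀ.

Sanity check: (A − (0)·I) v_1 = (0, 0, 0, 0)ᵀ = 0. ✓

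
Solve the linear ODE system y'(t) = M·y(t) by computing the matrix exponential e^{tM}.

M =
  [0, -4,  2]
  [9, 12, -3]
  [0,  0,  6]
e^{tM} =
  [-6*t*exp(6*t) + exp(6*t), -4*t*exp(6*t), 2*t*exp(6*t)]
  [9*t*exp(6*t), 6*t*exp(6*t) + exp(6*t), -3*t*exp(6*t)]
  [0, 0, exp(6*t)]

Strategy: write M = P · J · P⁻¹ where J is a Jordan canonical form, so e^{tM} = P · e^{tJ} · P⁻¹, and e^{tJ} can be computed block-by-block.

M has Jordan form
J =
  [6, 1, 0]
  [0, 6, 0]
  [0, 0, 6]
(up to reordering of blocks).

Per-block formulas:
  For a 1×1 block at λ = 6: exp(t · [6]) = [e^(6t)].
  For a 2×2 Jordan block J_2(6): exp(t · J_2(6)) = e^(6t)·(I + t·N), where N is the 2×2 nilpotent shift.

After assembling e^{tJ} and conjugating by P, we get:

e^{tM} =
  [-6*t*exp(6*t) + exp(6*t), -4*t*exp(6*t), 2*t*exp(6*t)]
  [9*t*exp(6*t), 6*t*exp(6*t) + exp(6*t), -3*t*exp(6*t)]
  [0, 0, exp(6*t)]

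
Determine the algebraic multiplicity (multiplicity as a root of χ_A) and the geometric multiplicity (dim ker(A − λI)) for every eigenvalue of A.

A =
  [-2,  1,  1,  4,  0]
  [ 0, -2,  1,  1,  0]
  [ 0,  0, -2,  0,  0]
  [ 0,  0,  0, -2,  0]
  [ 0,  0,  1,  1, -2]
λ = -2: alg = 5, geom = 3

Step 1 — factor the characteristic polynomial to read off the algebraic multiplicities:
  χ_A(x) = (x + 2)^5

Step 2 — compute geometric multiplicities via the rank-nullity identity g(λ) = n − rank(A − λI):
  rank(A − (-2)·I) = 2, so dim ker(A − (-2)·I) = n − 2 = 3

Summary:
  λ = -2: algebraic multiplicity = 5, geometric multiplicity = 3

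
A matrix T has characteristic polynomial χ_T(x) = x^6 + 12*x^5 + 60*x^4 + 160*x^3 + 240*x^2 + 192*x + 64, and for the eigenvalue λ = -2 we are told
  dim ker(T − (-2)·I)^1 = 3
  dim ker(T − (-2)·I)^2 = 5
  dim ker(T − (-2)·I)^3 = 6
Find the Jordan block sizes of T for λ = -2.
Block sizes for λ = -2: [3, 2, 1]

From the dimensions of kernels of powers, the number of Jordan blocks of size at least j is d_j − d_{j−1} where d_j = dim ker(N^j) (with d_0 = 0). Computing the differences gives [3, 2, 1].
The number of blocks of size exactly k is (#blocks of size ≥ k) − (#blocks of size ≥ k + 1), so the partition is: 1 block(s) of size 1, 1 block(s) of size 2, 1 block(s) of size 3.
In nonincreasing order the block sizes are [3, 2, 1].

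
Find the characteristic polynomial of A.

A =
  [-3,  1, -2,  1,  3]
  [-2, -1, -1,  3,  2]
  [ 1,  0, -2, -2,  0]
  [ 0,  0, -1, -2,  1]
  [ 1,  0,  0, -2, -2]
x^5 + 10*x^4 + 40*x^3 + 80*x^2 + 80*x + 32

Expanding det(x·I − A) (e.g. by cofactor expansion or by noting that A is similar to its Jordan form J, which has the same characteristic polynomial as A) gives
  χ_A(x) = x^5 + 10*x^4 + 40*x^3 + 80*x^2 + 80*x + 32
which factors as (x + 2)^5. The eigenvalues (with algebraic multiplicities) are λ = -2 with multiplicity 5.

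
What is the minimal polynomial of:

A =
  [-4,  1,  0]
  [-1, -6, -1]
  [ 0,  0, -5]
x^3 + 15*x^2 + 75*x + 125

The characteristic polynomial is χ_A(x) = (x + 5)^3, so the eigenvalues are known. The minimal polynomial is
  m_A(x) = Π_λ (x − λ)^{k_λ}
where k_λ is the size of the *largest* Jordan block for λ (equivalently, the smallest k with (A − λI)^k v = 0 for every generalised eigenvector v of λ).

  λ = -5: largest Jordan block has size 3, contributing (x + 5)^3

So m_A(x) = (x + 5)^3 = x^3 + 15*x^2 + 75*x + 125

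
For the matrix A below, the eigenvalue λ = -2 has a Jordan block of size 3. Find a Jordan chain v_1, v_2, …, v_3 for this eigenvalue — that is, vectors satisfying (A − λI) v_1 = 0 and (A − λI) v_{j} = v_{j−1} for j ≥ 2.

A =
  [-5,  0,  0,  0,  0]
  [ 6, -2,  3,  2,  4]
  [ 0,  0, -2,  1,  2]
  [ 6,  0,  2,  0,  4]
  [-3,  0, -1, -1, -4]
A Jordan chain for λ = -2 of length 3:
v_1 = (0, 3, 0, 2, -1)ᵀ
v_2 = (0, 2, 1, 2, -1)ᵀ
v_3 = (0, 0, 0, 1, 0)ᵀ

Let N = A − (-2)·I. We want v_3 with N^3 v_3 = 0 but N^2 v_3 ≠ 0; then v_{j-1} := N · v_j for j = 3, …, 2.

Pick v_3 = (0, 0, 0, 1, 0)ᵀ.
Then v_2 = N · v_3 = (0, 2, 1, 2, -1)ᵀ.
Then v_1 = N · v_2 = (0, 3, 0, 2, -1)ᵀ.

Sanity check: (A − (-2)·I) v_1 = (0, 0, 0, 0, 0)ᵀ = 0. ✓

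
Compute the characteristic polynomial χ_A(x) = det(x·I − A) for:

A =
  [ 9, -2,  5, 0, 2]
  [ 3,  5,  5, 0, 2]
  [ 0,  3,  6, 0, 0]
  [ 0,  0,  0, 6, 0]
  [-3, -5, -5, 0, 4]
x^5 - 30*x^4 + 360*x^3 - 2160*x^2 + 6480*x - 7776

Expanding det(x·I − A) (e.g. by cofactor expansion or by noting that A is similar to its Jordan form J, which has the same characteristic polynomial as A) gives
  χ_A(x) = x^5 - 30*x^4 + 360*x^3 - 2160*x^2 + 6480*x - 7776
which factors as (x - 6)^5. The eigenvalues (with algebraic multiplicities) are λ = 6 with multiplicity 5.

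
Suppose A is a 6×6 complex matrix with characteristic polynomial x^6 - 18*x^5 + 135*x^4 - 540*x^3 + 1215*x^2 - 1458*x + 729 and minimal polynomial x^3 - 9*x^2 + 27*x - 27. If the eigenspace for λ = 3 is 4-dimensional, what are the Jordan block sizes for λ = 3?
Block sizes for λ = 3: [3, 1, 1, 1]

Step 1 — from the characteristic polynomial, algebraic multiplicity of λ = 3 is 6. From dim ker(A − (3)·I) = 4, there are exactly 4 Jordan blocks for λ = 3.
Step 2 — from the minimal polynomial, the factor (x − 3)^3 tells us the largest block for λ = 3 has size 3.
Step 3 — with total size 6, 4 blocks, and largest block 3, the block sizes (in nonincreasing order) are [3, 1, 1, 1].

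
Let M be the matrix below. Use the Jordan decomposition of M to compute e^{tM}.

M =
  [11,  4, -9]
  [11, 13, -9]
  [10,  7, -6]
e^{tM} =
  [-21*t^2*exp(6*t)/2 + 5*t*exp(6*t) + exp(6*t), -15*t^2*exp(6*t)/2 + 4*t*exp(6*t), 27*t^2*exp(6*t)/2 - 9*t*exp(6*t)]
  [21*t^2*exp(6*t) + 11*t*exp(6*t), 15*t^2*exp(6*t) + 7*t*exp(6*t) + exp(6*t), -27*t^2*exp(6*t) - 9*t*exp(6*t)]
  [7*t^2*exp(6*t)/2 + 10*t*exp(6*t), 5*t^2*exp(6*t)/2 + 7*t*exp(6*t), -9*t^2*exp(6*t)/2 - 12*t*exp(6*t) + exp(6*t)]

Strategy: write M = P · J · P⁻¹ where J is a Jordan canonical form, so e^{tM} = P · e^{tJ} · P⁻¹, and e^{tJ} can be computed block-by-block.

M has Jordan form
J =
  [6, 1, 0]
  [0, 6, 1]
  [0, 0, 6]
(up to reordering of blocks).

Per-block formulas:
  For a 3×3 Jordan block J_3(6): exp(t · J_3(6)) = e^(6t)·(I + t·N + (t^2/2)·N^2), where N is the 3×3 nilpotent shift.

After assembling e^{tJ} and conjugating by P, we get:

e^{tM} =
  [-21*t^2*exp(6*t)/2 + 5*t*exp(6*t) + exp(6*t), -15*t^2*exp(6*t)/2 + 4*t*exp(6*t), 27*t^2*exp(6*t)/2 - 9*t*exp(6*t)]
  [21*t^2*exp(6*t) + 11*t*exp(6*t), 15*t^2*exp(6*t) + 7*t*exp(6*t) + exp(6*t), -27*t^2*exp(6*t) - 9*t*exp(6*t)]
  [7*t^2*exp(6*t)/2 + 10*t*exp(6*t), 5*t^2*exp(6*t)/2 + 7*t*exp(6*t), -9*t^2*exp(6*t)/2 - 12*t*exp(6*t) + exp(6*t)]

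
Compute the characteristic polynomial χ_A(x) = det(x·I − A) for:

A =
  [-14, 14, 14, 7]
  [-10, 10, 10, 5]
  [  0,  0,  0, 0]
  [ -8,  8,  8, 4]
x^4

Expanding det(x·I − A) (e.g. by cofactor expansion or by noting that A is similar to its Jordan form J, which has the same characteristic polynomial as A) gives
  χ_A(x) = x^4
which factors as x^4. The eigenvalues (with algebraic multiplicities) are λ = 0 with multiplicity 4.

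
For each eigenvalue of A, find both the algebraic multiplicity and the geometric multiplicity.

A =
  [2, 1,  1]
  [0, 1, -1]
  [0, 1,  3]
λ = 2: alg = 3, geom = 2

Step 1 — factor the characteristic polynomial to read off the algebraic multiplicities:
  χ_A(x) = (x - 2)^3

Step 2 — compute geometric multiplicities via the rank-nullity identity g(λ) = n − rank(A − λI):
  rank(A − (2)·I) = 1, so dim ker(A − (2)·I) = n − 1 = 2

Summary:
  λ = 2: algebraic multiplicity = 3, geometric multiplicity = 2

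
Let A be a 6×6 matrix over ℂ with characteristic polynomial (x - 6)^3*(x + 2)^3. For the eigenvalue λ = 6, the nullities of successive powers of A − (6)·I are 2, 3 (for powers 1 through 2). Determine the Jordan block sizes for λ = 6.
Block sizes for λ = 6: [2, 1]

From the dimensions of kernels of powers, the number of Jordan blocks of size at least j is d_j − d_{j−1} where d_j = dim ker(N^j) (with d_0 = 0). Computing the differences gives [2, 1].
The number of blocks of size exactly k is (#blocks of size ≥ k) − (#blocks of size ≥ k + 1), so the partition is: 1 block(s) of size 1, 1 block(s) of size 2.
In nonincreasing order the block sizes are [2, 1].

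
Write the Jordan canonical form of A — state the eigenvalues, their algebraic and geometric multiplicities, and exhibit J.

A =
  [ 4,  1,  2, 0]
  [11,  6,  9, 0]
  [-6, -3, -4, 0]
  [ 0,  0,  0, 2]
J_3(2) ⊕ J_1(2)

The characteristic polynomial is
  det(x·I − A) = x^4 - 8*x^3 + 24*x^2 - 32*x + 16 = (x - 2)^4

Eigenvalues and multiplicities (the geometric multiplicity of λ is n − rank(A − λI), which equals the number of Jordan blocks for λ):
  λ = 2: algebraic multiplicity = 4, geometric multiplicity = 2

Determining the block sizes for each eigenvalue:
  λ = 2: with am = 4 and gm = 2, the partition is not yet determined (e.g. several partitions of 4 into 2 parts exist). Let N = A − (2)·I. Computing rank(N^1) = 2, rank(N^2) = 1, rank(N^3) = 0; the number of blocks of size ≥ j is rank(N^{j−1}) − rank(N^j), giving [2, 1, 1]. So we have 1 block(s) of size 3, 1 block(s) of size 1 → block sizes [3, 1]

Assembling the blocks gives a Jordan form
J =
  [2, 1, 0, 0]
  [0, 2, 1, 0]
  [0, 0, 2, 0]
  [0, 0, 0, 2]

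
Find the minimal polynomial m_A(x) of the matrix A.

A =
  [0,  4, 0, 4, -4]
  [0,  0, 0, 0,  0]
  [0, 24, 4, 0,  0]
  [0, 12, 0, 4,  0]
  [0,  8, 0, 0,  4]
x^2 - 4*x

The characteristic polynomial is χ_A(x) = x^2*(x - 4)^3, so the eigenvalues are known. The minimal polynomial is
  m_A(x) = Π_λ (x − λ)^{k_λ}
where k_λ is the size of the *largest* Jordan block for λ (equivalently, the smallest k with (A − λI)^k v = 0 for every generalised eigenvector v of λ).

  λ = 0: largest Jordan block has size 1, contributing (x − 0)
  λ = 4: largest Jordan block has size 1, contributing (x − 4)

So m_A(x) = x*(x - 4) = x^2 - 4*x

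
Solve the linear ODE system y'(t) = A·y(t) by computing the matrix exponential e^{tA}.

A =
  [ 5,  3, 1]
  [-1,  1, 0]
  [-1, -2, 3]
e^{tA} =
  [2*t*exp(3*t) + exp(3*t), -t^2*exp(3*t) + 3*t*exp(3*t), t^2*exp(3*t) + t*exp(3*t)]
  [-t*exp(3*t), t^2*exp(3*t)/2 - 2*t*exp(3*t) + exp(3*t), -t^2*exp(3*t)/2]
  [-t*exp(3*t), t^2*exp(3*t)/2 - 2*t*exp(3*t), -t^2*exp(3*t)/2 + exp(3*t)]

Strategy: write A = P · J · P⁻¹ where J is a Jordan canonical form, so e^{tA} = P · e^{tJ} · P⁻¹, and e^{tJ} can be computed block-by-block.

A has Jordan form
J =
  [3, 1, 0]
  [0, 3, 1]
  [0, 0, 3]
(up to reordering of blocks).

Per-block formulas:
  For a 3×3 Jordan block J_3(3): exp(t · J_3(3)) = e^(3t)·(I + t·N + (t^2/2)·N^2), where N is the 3×3 nilpotent shift.

After assembling e^{tJ} and conjugating by P, we get:

e^{tA} =
  [2*t*exp(3*t) + exp(3*t), -t^2*exp(3*t) + 3*t*exp(3*t), t^2*exp(3*t) + t*exp(3*t)]
  [-t*exp(3*t), t^2*exp(3*t)/2 - 2*t*exp(3*t) + exp(3*t), -t^2*exp(3*t)/2]
  [-t*exp(3*t), t^2*exp(3*t)/2 - 2*t*exp(3*t), -t^2*exp(3*t)/2 + exp(3*t)]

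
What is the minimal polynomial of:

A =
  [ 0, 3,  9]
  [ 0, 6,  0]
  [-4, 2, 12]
x^2 - 12*x + 36

The characteristic polynomial is χ_A(x) = (x - 6)^3, so the eigenvalues are known. The minimal polynomial is
  m_A(x) = Π_λ (x − λ)^{k_λ}
where k_λ is the size of the *largest* Jordan block for λ (equivalently, the smallest k with (A − λI)^k v = 0 for every generalised eigenvector v of λ).

  λ = 6: largest Jordan block has size 2, contributing (x − 6)^2

So m_A(x) = (x - 6)^2 = x^2 - 12*x + 36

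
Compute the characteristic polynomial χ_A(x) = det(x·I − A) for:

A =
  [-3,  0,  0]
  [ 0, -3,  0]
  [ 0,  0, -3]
x^3 + 9*x^2 + 27*x + 27

Expanding det(x·I − A) (e.g. by cofactor expansion or by noting that A is similar to its Jordan form J, which has the same characteristic polynomial as A) gives
  χ_A(x) = x^3 + 9*x^2 + 27*x + 27
which factors as (x + 3)^3. The eigenvalues (with algebraic multiplicities) are λ = -3 with multiplicity 3.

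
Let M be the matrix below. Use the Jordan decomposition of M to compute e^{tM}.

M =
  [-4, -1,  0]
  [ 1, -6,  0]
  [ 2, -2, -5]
e^{tM} =
  [t*exp(-5*t) + exp(-5*t), -t*exp(-5*t), 0]
  [t*exp(-5*t), -t*exp(-5*t) + exp(-5*t), 0]
  [2*t*exp(-5*t), -2*t*exp(-5*t), exp(-5*t)]

Strategy: write M = P · J · P⁻¹ where J is a Jordan canonical form, so e^{tM} = P · e^{tJ} · P⁻¹, and e^{tJ} can be computed block-by-block.

M has Jordan form
J =
  [-5,  1,  0]
  [ 0, -5,  0]
  [ 0,  0, -5]
(up to reordering of blocks).

Per-block formulas:
  For a 2×2 Jordan block J_2(-5): exp(t · J_2(-5)) = e^(-5t)·(I + t·N), where N is the 2×2 nilpotent shift.
  For a 1×1 block at λ = -5: exp(t · [-5]) = [e^(-5t)].

After assembling e^{tJ} and conjugating by P, we get:

e^{tM} =
  [t*exp(-5*t) + exp(-5*t), -t*exp(-5*t), 0]
  [t*exp(-5*t), -t*exp(-5*t) + exp(-5*t), 0]
  [2*t*exp(-5*t), -2*t*exp(-5*t), exp(-5*t)]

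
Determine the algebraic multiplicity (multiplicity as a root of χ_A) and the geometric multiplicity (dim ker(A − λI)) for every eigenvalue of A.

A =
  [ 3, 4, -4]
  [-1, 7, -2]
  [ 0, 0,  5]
λ = 5: alg = 3, geom = 2

Step 1 — factor the characteristic polynomial to read off the algebraic multiplicities:
  χ_A(x) = (x - 5)^3

Step 2 — compute geometric multiplicities via the rank-nullity identity g(λ) = n − rank(A − λI):
  rank(A − (5)·I) = 1, so dim ker(A − (5)·I) = n − 1 = 2

Summary:
  λ = 5: algebraic multiplicity = 3, geometric multiplicity = 2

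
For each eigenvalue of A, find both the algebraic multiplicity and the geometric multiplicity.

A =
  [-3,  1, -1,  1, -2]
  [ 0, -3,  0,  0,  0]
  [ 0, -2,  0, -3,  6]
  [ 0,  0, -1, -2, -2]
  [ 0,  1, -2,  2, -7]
λ = -3: alg = 5, geom = 3

Step 1 — factor the characteristic polynomial to read off the algebraic multiplicities:
  χ_A(x) = (x + 3)^5

Step 2 — compute geometric multiplicities via the rank-nullity identity g(λ) = n − rank(A − λI):
  rank(A − (-3)·I) = 2, so dim ker(A − (-3)·I) = n − 2 = 3

Summary:
  λ = -3: algebraic multiplicity = 5, geometric multiplicity = 3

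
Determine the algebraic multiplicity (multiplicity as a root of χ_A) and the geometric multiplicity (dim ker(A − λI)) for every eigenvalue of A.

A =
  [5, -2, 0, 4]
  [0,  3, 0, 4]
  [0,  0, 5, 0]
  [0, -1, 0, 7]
λ = 5: alg = 4, geom = 3

Step 1 — factor the characteristic polynomial to read off the algebraic multiplicities:
  χ_A(x) = (x - 5)^4

Step 2 — compute geometric multiplicities via the rank-nullity identity g(λ) = n − rank(A − λI):
  rank(A − (5)·I) = 1, so dim ker(A − (5)·I) = n − 1 = 3

Summary:
  λ = 5: algebraic multiplicity = 4, geometric multiplicity = 3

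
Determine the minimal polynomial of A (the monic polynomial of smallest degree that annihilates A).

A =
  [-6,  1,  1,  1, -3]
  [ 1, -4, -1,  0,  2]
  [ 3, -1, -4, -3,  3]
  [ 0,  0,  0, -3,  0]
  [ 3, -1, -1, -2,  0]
x^4 + 14*x^3 + 73*x^2 + 168*x + 144

The characteristic polynomial is χ_A(x) = (x + 3)^3*(x + 4)^2, so the eigenvalues are known. The minimal polynomial is
  m_A(x) = Π_λ (x − λ)^{k_λ}
where k_λ is the size of the *largest* Jordan block for λ (equivalently, the smallest k with (A − λI)^k v = 0 for every generalised eigenvector v of λ).

  λ = -4: largest Jordan block has size 2, contributing (x + 4)^2
  λ = -3: largest Jordan block has size 2, contributing (x + 3)^2

So m_A(x) = (x + 3)^2*(x + 4)^2 = x^4 + 14*x^3 + 73*x^2 + 168*x + 144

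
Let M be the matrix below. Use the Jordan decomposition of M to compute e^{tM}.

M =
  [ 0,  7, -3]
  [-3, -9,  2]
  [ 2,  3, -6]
e^{tM} =
  [-t^2*exp(-5*t) + 5*t*exp(-5*t) + exp(-5*t), -t^2*exp(-5*t) + 7*t*exp(-5*t), t^2*exp(-5*t) - 3*t*exp(-5*t)]
  [t^2*exp(-5*t)/2 - 3*t*exp(-5*t), t^2*exp(-5*t)/2 - 4*t*exp(-5*t) + exp(-5*t), -t^2*exp(-5*t)/2 + 2*t*exp(-5*t)]
  [-t^2*exp(-5*t)/2 + 2*t*exp(-5*t), -t^2*exp(-5*t)/2 + 3*t*exp(-5*t), t^2*exp(-5*t)/2 - t*exp(-5*t) + exp(-5*t)]

Strategy: write M = P · J · P⁻¹ where J is a Jordan canonical form, so e^{tM} = P · e^{tJ} · P⁻¹, and e^{tJ} can be computed block-by-block.

M has Jordan form
J =
  [-5,  1,  0]
  [ 0, -5,  1]
  [ 0,  0, -5]
(up to reordering of blocks).

Per-block formulas:
  For a 3×3 Jordan block J_3(-5): exp(t · J_3(-5)) = e^(-5t)·(I + t·N + (t^2/2)·N^2), where N is the 3×3 nilpotent shift.

After assembling e^{tJ} and conjugating by P, we get:

e^{tM} =
  [-t^2*exp(-5*t) + 5*t*exp(-5*t) + exp(-5*t), -t^2*exp(-5*t) + 7*t*exp(-5*t), t^2*exp(-5*t) - 3*t*exp(-5*t)]
  [t^2*exp(-5*t)/2 - 3*t*exp(-5*t), t^2*exp(-5*t)/2 - 4*t*exp(-5*t) + exp(-5*t), -t^2*exp(-5*t)/2 + 2*t*exp(-5*t)]
  [-t^2*exp(-5*t)/2 + 2*t*exp(-5*t), -t^2*exp(-5*t)/2 + 3*t*exp(-5*t), t^2*exp(-5*t)/2 - t*exp(-5*t) + exp(-5*t)]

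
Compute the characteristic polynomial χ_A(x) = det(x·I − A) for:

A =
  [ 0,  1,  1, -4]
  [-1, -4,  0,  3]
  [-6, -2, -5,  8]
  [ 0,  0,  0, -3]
x^4 + 12*x^3 + 54*x^2 + 108*x + 81

Expanding det(x·I − A) (e.g. by cofactor expansion or by noting that A is similar to its Jordan form J, which has the same characteristic polynomial as A) gives
  χ_A(x) = x^4 + 12*x^3 + 54*x^2 + 108*x + 81
which factors as (x + 3)^4. The eigenvalues (with algebraic multiplicities) are λ = -3 with multiplicity 4.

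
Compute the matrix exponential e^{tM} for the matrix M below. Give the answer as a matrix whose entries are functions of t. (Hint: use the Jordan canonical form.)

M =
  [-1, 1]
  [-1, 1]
e^{tM} =
  [1 - t, t]
  [-t, t + 1]

Strategy: write M = P · J · P⁻¹ where J is a Jordan canonical form, so e^{tM} = P · e^{tJ} · P⁻¹, and e^{tJ} can be computed block-by-block.

M has Jordan form
J =
  [0, 1]
  [0, 0]
(up to reordering of blocks).

Per-block formulas:
  For a 2×2 Jordan block J_2(0): exp(t · J_2(0)) = e^(0t)·(I + t·N), where N is the 2×2 nilpotent shift.

After assembling e^{tJ} and conjugating by P, we get:

e^{tM} =
  [1 - t, t]
  [-t, t + 1]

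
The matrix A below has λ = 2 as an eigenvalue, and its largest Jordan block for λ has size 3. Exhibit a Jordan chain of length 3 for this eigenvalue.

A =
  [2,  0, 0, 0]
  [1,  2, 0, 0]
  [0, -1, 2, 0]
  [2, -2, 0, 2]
A Jordan chain for λ = 2 of length 3:
v_1 = (0, 0, -1, -2)ᵀ
v_2 = (0, 1, 0, 2)ᵀ
v_3 = (1, 0, 0, 0)ᵀ

Let N = A − (2)·I. We want v_3 with N^3 v_3 = 0 but N^2 v_3 ≠ 0; then v_{j-1} := N · v_j for j = 3, …, 2.

Pick v_3 = (1, 0, 0, 0)ᵀ.
Then v_2 = N · v_3 = (0, 1, 0, 2)ᵀ.
Then v_1 = N · v_2 = (0, 0, -1, -2)ᵀ.

Sanity check: (A − (2)·I) v_1 = (0, 0, 0, 0)ᵀ = 0. ✓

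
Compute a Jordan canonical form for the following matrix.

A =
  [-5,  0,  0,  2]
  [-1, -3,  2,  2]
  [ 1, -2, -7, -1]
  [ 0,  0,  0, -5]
J_2(-5) ⊕ J_2(-5)

The characteristic polynomial is
  det(x·I − A) = x^4 + 20*x^3 + 150*x^2 + 500*x + 625 = (x + 5)^4

Eigenvalues and multiplicities (the geometric multiplicity of λ is n − rank(A − λI), which equals the number of Jordan blocks for λ):
  λ = -5: algebraic multiplicity = 4, geometric multiplicity = 2

Determining the block sizes for each eigenvalue:
  λ = -5: with am = 4 and gm = 2, the partition is not yet determined (e.g. several partitions of 4 into 2 parts exist). Let N = A − (-5)·I. Computing rank(N^1) = 2, rank(N^2) = 0; the number of blocks of size ≥ j is rank(N^{j−1}) − rank(N^j), giving [2, 2]. So we have 2 block(s) of size 2 → block sizes [2, 2]

Assembling the blocks gives a Jordan form
J =
  [-5,  1,  0,  0]
  [ 0, -5,  0,  0]
  [ 0,  0, -5,  1]
  [ 0,  0,  0, -5]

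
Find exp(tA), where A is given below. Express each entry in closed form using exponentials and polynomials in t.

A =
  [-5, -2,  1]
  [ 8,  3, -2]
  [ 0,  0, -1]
e^{tA} =
  [-4*t*exp(-t) + exp(-t), -2*t*exp(-t), t*exp(-t)]
  [8*t*exp(-t), 4*t*exp(-t) + exp(-t), -2*t*exp(-t)]
  [0, 0, exp(-t)]

Strategy: write A = P · J · P⁻¹ where J is a Jordan canonical form, so e^{tA} = P · e^{tJ} · P⁻¹, and e^{tJ} can be computed block-by-block.

A has Jordan form
J =
  [-1,  1,  0]
  [ 0, -1,  0]
  [ 0,  0, -1]
(up to reordering of blocks).

Per-block formulas:
  For a 2×2 Jordan block J_2(-1): exp(t · J_2(-1)) = e^(-1t)·(I + t·N), where N is the 2×2 nilpotent shift.
  For a 1×1 block at λ = -1: exp(t · [-1]) = [e^(-1t)].

After assembling e^{tJ} and conjugating by P, we get:

e^{tA} =
  [-4*t*exp(-t) + exp(-t), -2*t*exp(-t), t*exp(-t)]
  [8*t*exp(-t), 4*t*exp(-t) + exp(-t), -2*t*exp(-t)]
  [0, 0, exp(-t)]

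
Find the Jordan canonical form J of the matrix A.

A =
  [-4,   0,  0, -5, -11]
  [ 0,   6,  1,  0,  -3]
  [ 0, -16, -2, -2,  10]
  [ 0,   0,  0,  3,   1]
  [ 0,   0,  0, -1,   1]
J_1(-4) ⊕ J_3(2) ⊕ J_1(2)

The characteristic polynomial is
  det(x·I − A) = x^5 - 4*x^4 - 8*x^3 + 64*x^2 - 112*x + 64 = (x - 2)^4*(x + 4)

Eigenvalues and multiplicities (the geometric multiplicity of λ is n − rank(A − λI), which equals the number of Jordan blocks for λ):
  λ = -4: algebraic multiplicity = 1, geometric multiplicity = 1
  λ = 2: algebraic multiplicity = 4, geometric multiplicity = 2

Determining the block sizes for each eigenvalue:
  λ = -4: one block (gm = 1), so the single block has size am = 1 → block sizes [1]
  λ = 2: with am = 4 and gm = 2, the partition is not yet determined (e.g. several partitions of 4 into 2 parts exist). Let N = A − (2)·I. Computing rank(N^1) = 3, rank(N^2) = 2, rank(N^3) = 1; the number of blocks of size ≥ j is rank(N^{j−1}) − rank(N^j), giving [2, 1, 1]. So we have 1 block(s) of size 3, 1 block(s) of size 1 → block sizes [3, 1]

Assembling the blocks gives a Jordan form
J =
  [-4, 0, 0, 0, 0]
  [ 0, 2, 1, 0, 0]
  [ 0, 0, 2, 1, 0]
  [ 0, 0, 0, 2, 0]
  [ 0, 0, 0, 0, 2]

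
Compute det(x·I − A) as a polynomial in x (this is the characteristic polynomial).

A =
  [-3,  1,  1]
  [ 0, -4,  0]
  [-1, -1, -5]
x^3 + 12*x^2 + 48*x + 64

Expanding det(x·I − A) (e.g. by cofactor expansion or by noting that A is similar to its Jordan form J, which has the same characteristic polynomial as A) gives
  χ_A(x) = x^3 + 12*x^2 + 48*x + 64
which factors as (x + 4)^3. The eigenvalues (with algebraic multiplicities) are λ = -4 with multiplicity 3.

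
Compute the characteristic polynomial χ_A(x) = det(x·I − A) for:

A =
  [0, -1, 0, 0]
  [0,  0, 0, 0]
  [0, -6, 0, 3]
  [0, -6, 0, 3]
x^4 - 3*x^3

Expanding det(x·I − A) (e.g. by cofactor expansion or by noting that A is similar to its Jordan form J, which has the same characteristic polynomial as A) gives
  χ_A(x) = x^4 - 3*x^3
which factors as x^3*(x - 3). The eigenvalues (with algebraic multiplicities) are λ = 0 with multiplicity 3, λ = 3 with multiplicity 1.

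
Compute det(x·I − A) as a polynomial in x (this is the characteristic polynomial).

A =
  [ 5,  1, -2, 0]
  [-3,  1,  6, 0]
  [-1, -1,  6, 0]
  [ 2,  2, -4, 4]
x^4 - 16*x^3 + 96*x^2 - 256*x + 256

Expanding det(x·I − A) (e.g. by cofactor expansion or by noting that A is similar to its Jordan form J, which has the same characteristic polynomial as A) gives
  χ_A(x) = x^4 - 16*x^3 + 96*x^2 - 256*x + 256
which factors as (x - 4)^4. The eigenvalues (with algebraic multiplicities) are λ = 4 with multiplicity 4.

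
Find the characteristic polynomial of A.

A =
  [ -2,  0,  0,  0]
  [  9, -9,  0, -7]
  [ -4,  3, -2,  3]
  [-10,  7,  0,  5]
x^4 + 8*x^3 + 24*x^2 + 32*x + 16

Expanding det(x·I − A) (e.g. by cofactor expansion or by noting that A is similar to its Jordan form J, which has the same characteristic polynomial as A) gives
  χ_A(x) = x^4 + 8*x^3 + 24*x^2 + 32*x + 16
which factors as (x + 2)^4. The eigenvalues (with algebraic multiplicities) are λ = -2 with multiplicity 4.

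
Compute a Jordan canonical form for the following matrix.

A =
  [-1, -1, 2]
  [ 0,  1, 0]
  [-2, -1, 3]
J_2(1) ⊕ J_1(1)

The characteristic polynomial is
  det(x·I − A) = x^3 - 3*x^2 + 3*x - 1 = (x - 1)^3

Eigenvalues and multiplicities (the geometric multiplicity of λ is n − rank(A − λI), which equals the number of Jordan blocks for λ):
  λ = 1: algebraic multiplicity = 3, geometric multiplicity = 2

Determining the block sizes for each eigenvalue:
  λ = 1: 2 blocks summing to 3 forces exactly one block of size 2 and the rest size 1 → block sizes [2, 1]

Assembling the blocks gives a Jordan form
J =
  [1, 1, 0]
  [0, 1, 0]
  [0, 0, 1]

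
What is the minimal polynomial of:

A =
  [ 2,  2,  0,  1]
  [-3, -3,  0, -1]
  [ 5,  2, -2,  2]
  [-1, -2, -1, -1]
x^3 + 3*x^2 + 3*x + 1

The characteristic polynomial is χ_A(x) = (x + 1)^4, so the eigenvalues are known. The minimal polynomial is
  m_A(x) = Π_λ (x − λ)^{k_λ}
where k_λ is the size of the *largest* Jordan block for λ (equivalently, the smallest k with (A − λI)^k v = 0 for every generalised eigenvector v of λ).

  λ = -1: largest Jordan block has size 3, contributing (x + 1)^3

So m_A(x) = (x + 1)^3 = x^3 + 3*x^2 + 3*x + 1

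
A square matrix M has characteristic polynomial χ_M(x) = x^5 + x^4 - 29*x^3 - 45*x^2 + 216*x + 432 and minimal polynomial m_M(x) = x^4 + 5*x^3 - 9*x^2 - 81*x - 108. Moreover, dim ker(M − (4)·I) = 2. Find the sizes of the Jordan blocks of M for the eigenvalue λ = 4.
Block sizes for λ = 4: [1, 1]

Step 1 — from the characteristic polynomial, algebraic multiplicity of λ = 4 is 2. From dim ker(M − (4)·I) = 2, there are exactly 2 Jordan blocks for λ = 4.
Step 2 — from the minimal polynomial, the factor (x − 4) tells us the largest block for λ = 4 has size 1.
Step 3 — with total size 2, 2 blocks, and largest block 1, the block sizes (in nonincreasing order) are [1, 1].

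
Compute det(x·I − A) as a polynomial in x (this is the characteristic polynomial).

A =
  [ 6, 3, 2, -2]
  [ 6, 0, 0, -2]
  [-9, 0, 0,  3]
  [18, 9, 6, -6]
x^4

Expanding det(x·I − A) (e.g. by cofactor expansion or by noting that A is similar to its Jordan form J, which has the same characteristic polynomial as A) gives
  χ_A(x) = x^4
which factors as x^4. The eigenvalues (with algebraic multiplicities) are λ = 0 with multiplicity 4.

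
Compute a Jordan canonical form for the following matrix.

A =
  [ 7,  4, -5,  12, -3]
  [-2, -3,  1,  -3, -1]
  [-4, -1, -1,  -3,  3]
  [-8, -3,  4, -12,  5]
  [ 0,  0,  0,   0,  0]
J_3(-3) ⊕ J_1(0) ⊕ J_1(0)

The characteristic polynomial is
  det(x·I − A) = x^5 + 9*x^4 + 27*x^3 + 27*x^2 = x^2*(x + 3)^3

Eigenvalues and multiplicities (the geometric multiplicity of λ is n − rank(A − λI), which equals the number of Jordan blocks for λ):
  λ = -3: algebraic multiplicity = 3, geometric multiplicity = 1
  λ = 0: algebraic multiplicity = 2, geometric multiplicity = 2

Determining the block sizes for each eigenvalue:
  λ = -3: one block (gm = 1), so the single block has size am = 3 → block sizes [3]
  λ = 0: gm = am = 2, so every block has size 1 → block sizes [1, 1]

Assembling the blocks gives a Jordan form
J =
  [-3,  1,  0, 0, 0]
  [ 0, -3,  1, 0, 0]
  [ 0,  0, -3, 0, 0]
  [ 0,  0,  0, 0, 0]
  [ 0,  0,  0, 0, 0]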